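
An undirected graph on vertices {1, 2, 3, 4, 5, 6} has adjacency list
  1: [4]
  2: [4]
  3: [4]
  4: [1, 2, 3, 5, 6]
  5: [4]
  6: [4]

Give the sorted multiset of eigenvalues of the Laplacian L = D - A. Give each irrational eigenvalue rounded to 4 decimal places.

With the vertex order [1, 2, 3, 4, 5, 6], the degrees are [1, 1, 1, 5, 1, 1], giving D = diag(1, 1, 1, 5, 1, 1) and L = D - A. L is symmetric positive semidefinite, so every eigenvalue is real and nonnegative. There is one zero in the spectrum, matching the 1 component.

[0, 1, 1, 1, 1, 6]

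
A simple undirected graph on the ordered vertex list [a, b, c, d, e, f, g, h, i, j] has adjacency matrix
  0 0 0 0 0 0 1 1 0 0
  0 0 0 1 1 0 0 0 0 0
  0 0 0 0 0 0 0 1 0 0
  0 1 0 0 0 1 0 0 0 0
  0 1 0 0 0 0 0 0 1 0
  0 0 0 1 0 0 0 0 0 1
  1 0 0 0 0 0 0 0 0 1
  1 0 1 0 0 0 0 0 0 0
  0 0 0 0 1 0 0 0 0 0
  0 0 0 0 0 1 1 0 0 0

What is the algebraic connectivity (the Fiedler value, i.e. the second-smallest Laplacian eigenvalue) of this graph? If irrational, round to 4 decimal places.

0.0979

With the vertex order [a, b, c, d, e, f, g, h, i, j], the degrees are [2, 2, 1, 2, 2, 2, 2, 2, 1, 2], giving D = diag(2, 2, 1, 2, 2, 2, 2, 2, 1, 2) and L = D - A. Computing the eigenvalues of L and sorting gives [0, 0.0979, 0.3820, 0.8244, 1.3820, 2, 2.6180, 3.1756, 3.6180, 3.9021]. The Fiedler value lambda_2 = 0.0979 is strictly positive, so the graph is connected. By the matrix-tree theorem the graph has (1/10) * product of the nonzero eigenvalues = 1 spanning tree.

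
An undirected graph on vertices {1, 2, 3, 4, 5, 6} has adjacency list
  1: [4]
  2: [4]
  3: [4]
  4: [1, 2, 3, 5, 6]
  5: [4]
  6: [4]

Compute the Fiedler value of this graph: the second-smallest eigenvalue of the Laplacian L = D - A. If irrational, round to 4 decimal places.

Each diagonal entry of L is the vertex degree and each off-diagonal entry is -1 where an edge is present, 0 otherwise; in the order [1, 2, 3, 4, 5, 6] the diagonal is [1, 1, 1, 5, 1, 1]. The smallest Laplacian eigenvalue is always 0. The next one, lambda_2 = 1, measures how hard the graph is to disconnect: larger values mean better connectivity. By the matrix-tree theorem the graph has (1/6) * product of the nonzero eigenvalues = 1 spanning tree.

1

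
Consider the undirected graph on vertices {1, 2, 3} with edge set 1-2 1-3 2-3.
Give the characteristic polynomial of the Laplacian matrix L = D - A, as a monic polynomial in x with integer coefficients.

Each diagonal entry of L is the vertex degree and each off-diagonal entry is -1 where an edge is present, 0 otherwise; in the order [1, 2, 3] the diagonal is [2, 2, 2]. The eigenvalues of L are [0, 3, 3]; the characteristic polynomial is the product of (x - lambda_i), which multiplies out to x^3 - 6x^2 + 9x. The coefficient of x^2 equals -trace(L) = -6, matching the sum of degrees. The largest eigenvalue, 3, is at most the vertex count 3.

x^3 - 6x^2 + 9x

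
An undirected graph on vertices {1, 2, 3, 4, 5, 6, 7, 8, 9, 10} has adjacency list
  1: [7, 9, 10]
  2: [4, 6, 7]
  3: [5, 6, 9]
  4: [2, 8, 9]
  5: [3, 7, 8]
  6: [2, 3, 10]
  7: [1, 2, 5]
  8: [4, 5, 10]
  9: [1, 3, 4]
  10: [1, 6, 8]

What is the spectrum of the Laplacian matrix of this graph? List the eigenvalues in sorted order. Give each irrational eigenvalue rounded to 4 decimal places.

Each diagonal entry of L is the vertex degree and each off-diagonal entry is -1 where an edge is present, 0 otherwise; in the order [1, 2, 3, 4, 5, 6, 7, 8, 9, 10] the diagonal is [3, 3, 3, 3, 3, 3, 3, 3, 3, 3]. L is symmetric positive semidefinite, so every eigenvalue is real and nonnegative. The eigenvalues sum to 30, which equals trace(L) = 2|E|.

[0, 2, 2, 2, 2, 2, 5, 5, 5, 5]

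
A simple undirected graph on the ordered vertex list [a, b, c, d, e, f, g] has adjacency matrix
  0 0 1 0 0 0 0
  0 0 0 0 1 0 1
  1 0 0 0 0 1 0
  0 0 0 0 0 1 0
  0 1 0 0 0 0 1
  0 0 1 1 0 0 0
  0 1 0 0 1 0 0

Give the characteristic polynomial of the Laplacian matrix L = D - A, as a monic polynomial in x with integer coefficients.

Reading degrees in the order [a, b, c, d, e, f, g] gives [1, 2, 2, 1, 2, 2, 2]; set D = diag(1, 2, 2, 1, 2, 2, 2) and form L = D - A. Computing det(xI - L) by cofactor expansion (or equivalently via sum-over-permutations) gives x^7 - 12x^6 + 55x^5 - 118x^4 + 114x^3 - 36x^2. The coefficient of x^6 equals -trace(L) = -12, matching the sum of degrees.

x^7 - 12x^6 + 55x^5 - 118x^4 + 114x^3 - 36x^2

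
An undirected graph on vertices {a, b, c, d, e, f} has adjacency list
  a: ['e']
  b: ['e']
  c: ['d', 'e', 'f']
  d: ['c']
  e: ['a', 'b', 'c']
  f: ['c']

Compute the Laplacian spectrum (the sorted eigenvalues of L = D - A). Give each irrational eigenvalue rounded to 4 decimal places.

[0, 0.4384, 1, 1, 3, 4.5616]

Each diagonal entry of L is the vertex degree and each off-diagonal entry is -1 where an edge is present, 0 otherwise; in the order [a, b, c, d, e, f] the diagonal is [1, 1, 3, 1, 3, 1]. Since every row of L sums to 0, the all-ones vector is in the kernel and 0 is an eigenvalue. The single zero eigenvalue shows the graph is connected. The largest eigenvalue, 4.5616, is at most the vertex count 6. The eigenvalues sum to 10, which equals trace(L) = 2|E|.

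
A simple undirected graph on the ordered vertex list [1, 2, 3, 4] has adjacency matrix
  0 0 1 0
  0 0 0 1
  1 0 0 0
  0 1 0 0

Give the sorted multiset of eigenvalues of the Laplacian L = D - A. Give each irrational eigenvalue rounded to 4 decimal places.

With the vertex order [1, 2, 3, 4], the degrees are [1, 1, 1, 1], giving D = diag(1, 1, 1, 1) and L = D - A. The multiplicity of 0 as a Laplacian eigenvalue equals the number of connected components. The 2 zero eigenvalues correspond to the 2 connected components. The largest eigenvalue, 2, is at most the vertex count 4. The eigenvalues sum to 4, which equals trace(L) = 2|E|.

[0, 0, 2, 2]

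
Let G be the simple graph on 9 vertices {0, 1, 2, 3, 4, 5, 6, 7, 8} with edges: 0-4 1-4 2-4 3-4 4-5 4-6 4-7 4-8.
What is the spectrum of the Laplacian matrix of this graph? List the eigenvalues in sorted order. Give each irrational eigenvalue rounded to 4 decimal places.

[0, 1, 1, 1, 1, 1, 1, 1, 9]

Each diagonal entry of L is the vertex degree and each off-diagonal entry is -1 where an edge is present, 0 otherwise; in the order [0, 1, 2, 3, 4, 5, 6, 7, 8] the diagonal is [1, 1, 1, 1, 8, 1, 1, 1, 1]. L is symmetric positive semidefinite, so every eigenvalue is real and nonnegative. The single zero eigenvalue shows the graph is connected. There is one zero in the spectrum, matching the 1 component. By the matrix-tree theorem the graph has (1/9) * product of the nonzero eigenvalues = 1 spanning tree.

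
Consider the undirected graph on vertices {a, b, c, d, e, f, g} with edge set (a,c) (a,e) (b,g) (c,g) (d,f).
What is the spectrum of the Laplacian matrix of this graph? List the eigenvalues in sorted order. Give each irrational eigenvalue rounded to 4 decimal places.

With the vertex order [a, b, c, d, e, f, g], the degrees are [2, 1, 2, 1, 1, 1, 2], giving D = diag(2, 1, 2, 1, 1, 1, 2) and L = D - A. The multiplicity of 0 as a Laplacian eigenvalue equals the number of connected components. The 2 zero eigenvalues correspond to the 2 connected components. The eigenvalues sum to 10, which equals trace(L) = 2|E|. The largest eigenvalue, 3.6180, is at most the vertex count 7.

[0, 0, 0.3820, 1.3820, 2, 2.6180, 3.6180]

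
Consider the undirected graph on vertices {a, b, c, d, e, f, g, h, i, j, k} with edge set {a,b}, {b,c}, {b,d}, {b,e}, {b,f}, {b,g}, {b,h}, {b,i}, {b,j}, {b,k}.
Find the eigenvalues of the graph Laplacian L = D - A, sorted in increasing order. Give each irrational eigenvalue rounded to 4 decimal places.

[0, 1, 1, 1, 1, 1, 1, 1, 1, 1, 11]

Reading degrees in the order [a, b, c, d, e, f, g, h, i, j, k] gives [1, 10, 1, 1, 1, 1, 1, 1, 1, 1, 1]; set D = diag(1, 10, 1, 1, 1, 1, 1, 1, 1, 1, 1) and form L = D - A. L is symmetric positive semidefinite, so every eigenvalue is real and nonnegative. By the matrix-tree theorem the graph has (1/11) * product of the nonzero eigenvalues = 1 spanning tree.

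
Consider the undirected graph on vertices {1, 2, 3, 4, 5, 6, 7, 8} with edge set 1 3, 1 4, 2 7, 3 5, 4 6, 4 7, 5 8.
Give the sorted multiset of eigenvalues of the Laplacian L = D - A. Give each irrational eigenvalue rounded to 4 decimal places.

Reading degrees in the order [1, 2, 3, 4, 5, 6, 7, 8] gives [2, 1, 2, 3, 2, 1, 2, 1]; set D = diag(2, 1, 2, 3, 2, 1, 2, 1) and form L = D - A. Since every row of L sums to 0, the all-ones vector is in the kernel and 0 is an eigenvalue. The single zero eigenvalue shows the graph is connected. There is one zero in the spectrum, matching the 1 component.

[0, 0.1864, 0.5858, 1, 2, 2.4707, 3.4142, 4.3429]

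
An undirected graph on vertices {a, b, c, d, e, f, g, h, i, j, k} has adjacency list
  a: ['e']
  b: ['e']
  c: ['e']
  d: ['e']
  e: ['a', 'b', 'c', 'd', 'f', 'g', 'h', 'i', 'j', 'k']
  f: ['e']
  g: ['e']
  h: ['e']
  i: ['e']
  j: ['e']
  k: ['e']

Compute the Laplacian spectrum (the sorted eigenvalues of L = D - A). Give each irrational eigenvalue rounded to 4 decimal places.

[0, 1, 1, 1, 1, 1, 1, 1, 1, 1, 11]

Reading degrees in the order [a, b, c, d, e, f, g, h, i, j, k] gives [1, 1, 1, 1, 10, 1, 1, 1, 1, 1, 1]; set D = diag(1, 1, 1, 1, 10, 1, 1, 1, 1, 1, 1) and form L = D - A. The multiplicity of 0 as a Laplacian eigenvalue equals the number of connected components. There is one zero in the spectrum, matching the 1 component. The largest eigenvalue, 11, is at most the vertex count 11.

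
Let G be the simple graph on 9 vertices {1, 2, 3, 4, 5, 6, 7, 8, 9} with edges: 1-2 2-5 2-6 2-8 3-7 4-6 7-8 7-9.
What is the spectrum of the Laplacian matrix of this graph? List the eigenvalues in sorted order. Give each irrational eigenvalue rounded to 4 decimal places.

Each diagonal entry of L is the vertex degree and each off-diagonal entry is -1 where an edge is present, 0 otherwise; in the order [1, 2, 3, 4, 5, 6, 7, 8, 9] the diagonal is [1, 4, 1, 1, 1, 2, 3, 2, 1]. L is symmetric positive semidefinite, so every eigenvalue is real and nonnegative. The eigenvalues sum to 16, which equals trace(L) = 2|E|. The largest eigenvalue, 5.1969, is at most the vertex count 9.

[0, 0.2043, 0.5405, 1, 1, 1.5989, 2.4425, 4.0170, 5.1969]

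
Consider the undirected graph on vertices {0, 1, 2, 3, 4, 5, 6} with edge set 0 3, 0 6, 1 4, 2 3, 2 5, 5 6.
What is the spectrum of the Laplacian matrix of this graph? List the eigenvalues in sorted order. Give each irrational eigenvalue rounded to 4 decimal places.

Each diagonal entry of L is the vertex degree and each off-diagonal entry is -1 where an edge is present, 0 otherwise; in the order [0, 1, 2, 3, 4, 5, 6] the diagonal is [2, 1, 2, 2, 1, 2, 2]. The multiplicity of 0 as a Laplacian eigenvalue equals the number of connected components. The 2 zero eigenvalues correspond to the 2 connected components. There are 2 zeros in the spectrum, matching the 2 components.

[0, 0, 1.3820, 1.3820, 2, 3.6180, 3.6180]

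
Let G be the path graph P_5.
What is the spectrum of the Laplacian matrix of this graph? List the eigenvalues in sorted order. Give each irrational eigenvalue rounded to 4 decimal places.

The graph has 5 vertices and degree multiset [2, 2, 2, 1, 1]; D is the diagonal matrix of degrees and L = D - A. Diagonalising L (or applying a numerical eigensolver to the 5x5 matrix) gives the spectrum above. The single zero eigenvalue shows the graph is connected. The eigenvalues sum to 8, which equals trace(L) = 2|E|. There is one zero in the spectrum, matching the 1 component.

[0, 0.3820, 1.3820, 2.6180, 3.6180]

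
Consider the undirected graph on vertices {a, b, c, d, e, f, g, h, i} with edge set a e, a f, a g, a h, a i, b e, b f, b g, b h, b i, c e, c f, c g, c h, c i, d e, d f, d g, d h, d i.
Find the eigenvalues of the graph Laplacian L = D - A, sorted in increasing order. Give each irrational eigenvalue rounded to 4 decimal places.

With the vertex order [a, b, c, d, e, f, g, h, i], the degrees are [5, 5, 5, 5, 4, 4, 4, 4, 4], giving D = diag(5, 5, 5, 5, 4, 4, 4, 4, 4) and L = D - A. The multiplicity of 0 as a Laplacian eigenvalue equals the number of connected components. The single zero eigenvalue shows the graph is connected. The largest eigenvalue, 9, is at most the vertex count 9.

[0, 4, 4, 4, 4, 5, 5, 5, 9]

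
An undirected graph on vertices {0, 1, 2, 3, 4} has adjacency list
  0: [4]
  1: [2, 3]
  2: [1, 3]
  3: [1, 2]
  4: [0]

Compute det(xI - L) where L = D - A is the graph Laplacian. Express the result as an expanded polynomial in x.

x^5 - 8x^4 + 21x^3 - 18x^2

Reading degrees in the order [0, 1, 2, 3, 4] gives [1, 2, 2, 2, 1]; set D = diag(1, 2, 2, 2, 1) and form L = D - A. L has integer entries, so p(x) = det(xI - L) has integer coefficients. Expanding the determinant yields x^5 - 8x^4 + 21x^3 - 18x^2. The coefficient of x^4 equals -trace(L) = -8, matching the sum of degrees. The largest eigenvalue, 3, is at most the vertex count 5.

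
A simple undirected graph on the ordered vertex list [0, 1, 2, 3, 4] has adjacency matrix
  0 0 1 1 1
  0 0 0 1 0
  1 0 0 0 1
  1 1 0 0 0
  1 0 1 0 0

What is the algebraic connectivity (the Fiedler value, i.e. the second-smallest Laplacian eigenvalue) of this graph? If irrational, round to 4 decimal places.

0.5188

Each diagonal entry of L is the vertex degree and each off-diagonal entry is -1 where an edge is present, 0 otherwise; in the order [0, 1, 2, 3, 4] the diagonal is [3, 1, 2, 2, 2]. The sorted Laplacian eigenvalues are [0, 0.5188, 2.3111, 3, 4.1701]; the algebraic connectivity is the second entry, 0.5188. There is one zero in the spectrum, matching the 1 component. By the matrix-tree theorem the graph has (1/5) * product of the nonzero eigenvalues = 3 spanning trees.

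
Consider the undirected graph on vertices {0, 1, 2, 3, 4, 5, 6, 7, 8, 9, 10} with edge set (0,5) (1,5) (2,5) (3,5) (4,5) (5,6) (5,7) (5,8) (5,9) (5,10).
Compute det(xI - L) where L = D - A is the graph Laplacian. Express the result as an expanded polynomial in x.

x^11 - 20x^10 + 135x^9 - 480x^8 + 1050x^7 - 1512x^6 + 1470x^5 - 960x^4 + 405x^3 - 100x^2 + 11x

Each diagonal entry of L is the vertex degree and each off-diagonal entry is -1 where an edge is present, 0 otherwise; in the order [0, 1, 2, 3, 4, 5, 6, 7, 8, 9, 10] the diagonal is [1, 1, 1, 1, 1, 10, 1, 1, 1, 1, 1]. Computing det(xI - L) by cofactor expansion (or equivalently via sum-over-permutations) gives x^11 - 20x^10 + 135x^9 - 480x^8 + 1050x^7 - 1512x^6 + 1470x^5 - 960x^4 + 405x^3 - 100x^2 + 11x. Since p(0) = det(-L) = 0, x divides p(x). The largest eigenvalue, 11, is at most the vertex count 11.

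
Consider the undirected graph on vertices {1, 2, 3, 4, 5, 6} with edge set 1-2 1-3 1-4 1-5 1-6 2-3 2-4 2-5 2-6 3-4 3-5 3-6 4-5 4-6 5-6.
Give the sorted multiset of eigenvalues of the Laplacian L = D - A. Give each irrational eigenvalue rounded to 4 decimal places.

Each diagonal entry of L is the vertex degree and each off-diagonal entry is -1 where an edge is present, 0 otherwise; in the order [1, 2, 3, 4, 5, 6] the diagonal is [5, 5, 5, 5, 5, 5]. Since every row of L sums to 0, the all-ones vector is in the kernel and 0 is an eigenvalue. The single zero eigenvalue shows the graph is connected. By the matrix-tree theorem the graph has (1/6) * product of the nonzero eigenvalues = 1296 spanning trees. The largest eigenvalue, 6, is at most the vertex count 6.

[0, 6, 6, 6, 6, 6]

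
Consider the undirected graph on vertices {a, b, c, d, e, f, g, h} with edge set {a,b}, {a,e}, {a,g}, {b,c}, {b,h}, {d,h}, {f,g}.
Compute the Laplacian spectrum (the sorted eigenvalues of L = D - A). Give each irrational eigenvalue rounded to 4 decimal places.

Reading degrees in the order [a, b, c, d, e, f, g, h] gives [3, 3, 1, 1, 1, 1, 2, 2]; set D = diag(3, 3, 1, 1, 1, 1, 2, 2) and form L = D - A. Diagonalising L (or applying a numerical eigensolver to the 8x8 matrix) gives the spectrum above. The largest eigenvalue, 4.6855, is at most the vertex count 8.

[0, 0.2509, 0.5858, 0.7287, 2, 2.3349, 3.4142, 4.6855]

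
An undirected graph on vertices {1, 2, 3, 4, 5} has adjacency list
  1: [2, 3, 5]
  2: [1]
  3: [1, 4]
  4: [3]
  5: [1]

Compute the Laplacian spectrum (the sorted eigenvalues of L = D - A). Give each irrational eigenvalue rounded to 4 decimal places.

Reading degrees in the order [1, 2, 3, 4, 5] gives [3, 1, 2, 1, 1]; set D = diag(3, 1, 2, 1, 1) and form L = D - A. L is symmetric positive semidefinite, so every eigenvalue is real and nonnegative. The single zero eigenvalue shows the graph is connected. There is one zero in the spectrum, matching the 1 component.

[0, 0.5188, 1, 2.3111, 4.1701]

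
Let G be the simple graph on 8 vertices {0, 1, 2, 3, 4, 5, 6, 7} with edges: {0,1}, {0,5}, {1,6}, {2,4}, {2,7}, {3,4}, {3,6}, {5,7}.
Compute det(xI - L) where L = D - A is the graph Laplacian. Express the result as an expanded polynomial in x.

x^8 - 16x^7 + 104x^6 - 352x^5 + 660x^4 - 672x^3 + 336x^2 - 64x

Each diagonal entry of L is the vertex degree and each off-diagonal entry is -1 where an edge is present, 0 otherwise; in the order [0, 1, 2, 3, 4, 5, 6, 7] the diagonal is [2, 2, 2, 2, 2, 2, 2, 2]. Computing det(xI - L) by cofactor expansion (or equivalently via sum-over-permutations) gives x^8 - 16x^7 + 104x^6 - 352x^5 + 660x^4 - 672x^3 + 336x^2 - 64x. Since p(0) = det(-L) = 0, x divides p(x). By the matrix-tree theorem the graph has (1/8) * product of the nonzero eigenvalues = 8 spanning trees.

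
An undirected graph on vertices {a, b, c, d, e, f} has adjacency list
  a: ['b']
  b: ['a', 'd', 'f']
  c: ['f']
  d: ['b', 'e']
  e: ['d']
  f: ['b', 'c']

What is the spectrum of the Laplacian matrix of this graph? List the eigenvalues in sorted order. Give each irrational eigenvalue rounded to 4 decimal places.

Reading degrees in the order [a, b, c, d, e, f] gives [1, 3, 1, 2, 1, 2]; set D = diag(1, 3, 1, 2, 1, 2) and form L = D - A. Diagonalising L (or applying a numerical eigensolver to the 6x6 matrix) gives the spectrum above. The eigenvalues sum to 10, which equals trace(L) = 2|E|. The largest eigenvalue, 4.3028, is at most the vertex count 6.

[0, 0.3820, 0.6972, 2, 2.6180, 4.3028]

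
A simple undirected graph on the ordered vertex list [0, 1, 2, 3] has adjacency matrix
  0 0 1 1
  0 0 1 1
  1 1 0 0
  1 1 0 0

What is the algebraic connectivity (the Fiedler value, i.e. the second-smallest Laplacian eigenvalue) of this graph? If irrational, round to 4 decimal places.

Reading degrees in the order [0, 1, 2, 3] gives [2, 2, 2, 2]; set D = diag(2, 2, 2, 2) and form L = D - A. The sorted Laplacian eigenvalues are [0, 2, 2, 4]; the algebraic connectivity is the second entry, 2.

2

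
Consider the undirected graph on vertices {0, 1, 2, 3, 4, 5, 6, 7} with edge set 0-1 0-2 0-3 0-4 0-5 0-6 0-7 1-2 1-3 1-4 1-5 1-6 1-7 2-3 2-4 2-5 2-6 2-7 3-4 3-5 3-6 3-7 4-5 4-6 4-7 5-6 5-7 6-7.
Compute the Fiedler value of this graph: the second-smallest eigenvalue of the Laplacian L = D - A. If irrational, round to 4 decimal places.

Each diagonal entry of L is the vertex degree and each off-diagonal entry is -1 where an edge is present, 0 otherwise; in the order [0, 1, 2, 3, 4, 5, 6, 7] the diagonal is [7, 7, 7, 7, 7, 7, 7, 7]. Computing the eigenvalues of L and sorting gives [0, 8, 8, 8, 8, 8, 8, 8]. The Fiedler value lambda_2 = 8 is strictly positive, so the graph is connected. By the matrix-tree theorem the graph has (1/8) * product of the nonzero eigenvalues = 262144 spanning trees. There is one zero in the spectrum, matching the 1 component.

8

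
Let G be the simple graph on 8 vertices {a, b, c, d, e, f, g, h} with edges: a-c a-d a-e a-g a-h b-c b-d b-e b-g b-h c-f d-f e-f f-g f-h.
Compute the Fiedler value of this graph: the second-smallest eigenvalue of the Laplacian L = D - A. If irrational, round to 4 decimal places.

3

With the vertex order [a, b, c, d, e, f, g, h], the degrees are [5, 5, 3, 3, 3, 5, 3, 3], giving D = diag(5, 5, 3, 3, 3, 5, 3, 3) and L = D - A. Computing the eigenvalues of L and sorting gives [0, 3, 3, 3, 3, 5, 5, 8]. The Fiedler value lambda_2 = 3 is strictly positive, so the graph is connected. There is one zero in the spectrum, matching the 1 component. The eigenvalues sum to 30, which equals trace(L) = 2|E|.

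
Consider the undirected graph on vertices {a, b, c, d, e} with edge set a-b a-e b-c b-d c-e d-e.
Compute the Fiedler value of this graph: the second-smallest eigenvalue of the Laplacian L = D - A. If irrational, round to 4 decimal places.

2

Reading degrees in the order [a, b, c, d, e] gives [2, 3, 2, 2, 3]; set D = diag(2, 3, 2, 2, 3) and form L = D - A. The smallest Laplacian eigenvalue is always 0. The next one, lambda_2 = 2, measures how hard the graph is to disconnect: larger values mean better connectivity.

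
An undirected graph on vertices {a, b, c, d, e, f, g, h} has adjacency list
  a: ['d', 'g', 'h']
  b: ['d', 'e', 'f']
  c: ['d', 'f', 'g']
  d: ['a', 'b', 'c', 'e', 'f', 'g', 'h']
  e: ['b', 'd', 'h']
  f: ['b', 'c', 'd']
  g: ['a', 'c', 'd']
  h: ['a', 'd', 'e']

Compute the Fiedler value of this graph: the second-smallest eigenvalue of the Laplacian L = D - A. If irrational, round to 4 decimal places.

With the vertex order [a, b, c, d, e, f, g, h], the degrees are [3, 3, 3, 7, 3, 3, 3, 3], giving D = diag(3, 3, 3, 7, 3, 3, 3, 3) and L = D - A. The sorted Laplacian eigenvalues are [0, 1.7530, 1.7530, 3.4450, 3.4450, 4.8019, 4.8019, 8]; the algebraic connectivity is the second entry, 1.7530. There is one zero in the spectrum, matching the 1 component.

1.7530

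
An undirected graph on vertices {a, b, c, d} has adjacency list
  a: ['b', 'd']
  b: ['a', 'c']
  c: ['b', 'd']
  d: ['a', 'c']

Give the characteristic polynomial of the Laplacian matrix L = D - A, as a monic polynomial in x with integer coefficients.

x^4 - 8x^3 + 20x^2 - 16x

With the vertex order [a, b, c, d], the degrees are [2, 2, 2, 2], giving D = diag(2, 2, 2, 2) and L = D - A. Computing det(xI - L) by cofactor expansion (or equivalently via sum-over-permutations) gives x^4 - 8x^3 + 20x^2 - 16x. Since p(0) = det(-L) = 0, x divides p(x). The eigenvalues sum to 8, which equals trace(L) = 2|E|.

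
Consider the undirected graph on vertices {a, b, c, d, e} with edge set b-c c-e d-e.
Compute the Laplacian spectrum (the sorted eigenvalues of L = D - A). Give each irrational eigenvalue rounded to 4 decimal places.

Each diagonal entry of L is the vertex degree and each off-diagonal entry is -1 where an edge is present, 0 otherwise; in the order [a, b, c, d, e] the diagonal is [0, 1, 2, 1, 2]. The multiplicity of 0 as a Laplacian eigenvalue equals the number of connected components. The 2 zero eigenvalues correspond to the 2 connected components. The largest eigenvalue, 3.4142, is at most the vertex count 5.

[0, 0, 0.5858, 2, 3.4142]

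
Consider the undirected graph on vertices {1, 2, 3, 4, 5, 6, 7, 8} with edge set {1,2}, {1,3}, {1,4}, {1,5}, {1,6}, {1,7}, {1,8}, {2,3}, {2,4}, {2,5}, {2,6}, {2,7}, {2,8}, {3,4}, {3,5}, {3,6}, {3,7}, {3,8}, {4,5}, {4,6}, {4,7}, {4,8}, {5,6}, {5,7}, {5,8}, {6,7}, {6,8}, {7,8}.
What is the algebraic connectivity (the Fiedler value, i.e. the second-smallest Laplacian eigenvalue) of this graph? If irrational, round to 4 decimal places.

8

Reading degrees in the order [1, 2, 3, 4, 5, 6, 7, 8] gives [7, 7, 7, 7, 7, 7, 7, 7]; set D = diag(7, 7, 7, 7, 7, 7, 7, 7) and form L = D - A. The sorted Laplacian eigenvalues are [0, 8, 8, 8, 8, 8, 8, 8]; the algebraic connectivity is the second entry, 8. The largest eigenvalue, 8, is at most the vertex count 8.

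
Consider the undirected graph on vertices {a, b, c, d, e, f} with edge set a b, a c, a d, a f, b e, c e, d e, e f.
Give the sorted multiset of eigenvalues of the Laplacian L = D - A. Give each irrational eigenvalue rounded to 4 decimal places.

With the vertex order [a, b, c, d, e, f], the degrees are [4, 2, 2, 2, 4, 2], giving D = diag(4, 2, 2, 2, 4, 2) and L = D - A. L is symmetric positive semidefinite, so every eigenvalue is real and nonnegative. By the matrix-tree theorem the graph has (1/6) * product of the nonzero eigenvalues = 32 spanning trees.

[0, 2, 2, 2, 4, 6]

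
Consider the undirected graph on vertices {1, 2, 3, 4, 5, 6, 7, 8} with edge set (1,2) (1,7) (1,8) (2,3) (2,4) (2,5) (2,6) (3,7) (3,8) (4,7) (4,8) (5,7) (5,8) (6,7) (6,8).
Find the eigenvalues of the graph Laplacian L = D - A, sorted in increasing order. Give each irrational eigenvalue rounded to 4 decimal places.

With the vertex order [1, 2, 3, 4, 5, 6, 7, 8], the degrees are [3, 5, 3, 3, 3, 3, 5, 5], giving D = diag(3, 5, 3, 3, 3, 3, 5, 5) and L = D - A. L is symmetric positive semidefinite, so every eigenvalue is real and nonnegative. The single zero eigenvalue shows the graph is connected. There is one zero in the spectrum, matching the 1 component.

[0, 3, 3, 3, 3, 5, 5, 8]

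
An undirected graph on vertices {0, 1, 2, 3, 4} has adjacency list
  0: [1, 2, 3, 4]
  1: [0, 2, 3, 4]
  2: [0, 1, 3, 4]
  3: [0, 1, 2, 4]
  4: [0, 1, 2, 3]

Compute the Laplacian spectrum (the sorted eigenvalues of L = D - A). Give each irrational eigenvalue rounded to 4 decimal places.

Each diagonal entry of L is the vertex degree and each off-diagonal entry is -1 where an edge is present, 0 otherwise; in the order [0, 1, 2, 3, 4] the diagonal is [4, 4, 4, 4, 4]. Diagonalising L (or applying a numerical eigensolver to the 5x5 matrix) gives the spectrum above. The single zero eigenvalue shows the graph is connected. By the matrix-tree theorem the graph has (1/5) * product of the nonzero eigenvalues = 125 spanning trees.

[0, 5, 5, 5, 5]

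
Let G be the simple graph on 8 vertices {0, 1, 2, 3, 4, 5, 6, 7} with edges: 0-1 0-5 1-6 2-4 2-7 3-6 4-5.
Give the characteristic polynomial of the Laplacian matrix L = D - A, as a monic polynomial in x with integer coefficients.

Reading degrees in the order [0, 1, 2, 3, 4, 5, 6, 7] gives [2, 2, 2, 1, 2, 2, 2, 1]; set D = diag(2, 2, 2, 1, 2, 2, 2, 1) and form L = D - A. Computing det(xI - L) by cofactor expansion (or equivalently via sum-over-permutations) gives x^8 - 14x^7 + 78x^6 - 220x^5 + 330x^4 - 252x^3 + 84x^2 - 8x. Since p(0) = det(-L) = 0, x divides p(x).

x^8 - 14x^7 + 78x^6 - 220x^5 + 330x^4 - 252x^3 + 84x^2 - 8x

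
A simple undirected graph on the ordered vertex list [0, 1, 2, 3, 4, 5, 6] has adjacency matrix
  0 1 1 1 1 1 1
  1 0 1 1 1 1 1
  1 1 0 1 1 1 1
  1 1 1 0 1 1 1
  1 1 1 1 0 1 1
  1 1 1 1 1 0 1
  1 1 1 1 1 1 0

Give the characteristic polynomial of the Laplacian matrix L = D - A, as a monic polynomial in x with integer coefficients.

Reading degrees in the order [0, 1, 2, 3, 4, 5, 6] gives [6, 6, 6, 6, 6, 6, 6]; set D = diag(6, 6, 6, 6, 6, 6, 6) and form L = D - A. Computing det(xI - L) by cofactor expansion (or equivalently via sum-over-permutations) gives x^7 - 42x^6 + 735x^5 - 6860x^4 + 36015x^3 - 100842x^2 + 117649x. The coefficient of x^6 equals -trace(L) = -42, matching the sum of degrees.

x^7 - 42x^6 + 735x^5 - 6860x^4 + 36015x^3 - 100842x^2 + 117649x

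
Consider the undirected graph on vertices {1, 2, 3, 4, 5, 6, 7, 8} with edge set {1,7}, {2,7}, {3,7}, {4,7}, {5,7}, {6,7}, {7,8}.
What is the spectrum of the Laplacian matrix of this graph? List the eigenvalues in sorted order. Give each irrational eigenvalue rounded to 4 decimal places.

With the vertex order [1, 2, 3, 4, 5, 6, 7, 8], the degrees are [1, 1, 1, 1, 1, 1, 7, 1], giving D = diag(1, 1, 1, 1, 1, 1, 7, 1) and L = D - A. The multiplicity of 0 as a Laplacian eigenvalue equals the number of connected components. The single zero eigenvalue shows the graph is connected. There is one zero in the spectrum, matching the 1 component. The largest eigenvalue, 8, is at most the vertex count 8.

[0, 1, 1, 1, 1, 1, 1, 8]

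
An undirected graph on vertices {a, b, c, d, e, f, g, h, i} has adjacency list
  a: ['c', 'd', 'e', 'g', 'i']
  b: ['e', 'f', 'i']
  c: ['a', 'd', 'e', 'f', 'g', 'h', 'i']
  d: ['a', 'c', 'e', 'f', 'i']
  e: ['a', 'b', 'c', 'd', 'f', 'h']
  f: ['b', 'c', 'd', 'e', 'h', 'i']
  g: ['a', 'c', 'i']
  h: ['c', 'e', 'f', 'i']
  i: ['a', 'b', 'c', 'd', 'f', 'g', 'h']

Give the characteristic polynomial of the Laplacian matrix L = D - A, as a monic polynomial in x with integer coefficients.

x^9 - 46x^8 + 908x^7 - 10028x^6 + 67643x^5 - 284770x^4 + 729043x^3 - 1035340x^2 + 623016x

Each diagonal entry of L is the vertex degree and each off-diagonal entry is -1 where an edge is present, 0 otherwise; in the order [a, b, c, d, e, f, g, h, i] the diagonal is [5, 3, 7, 5, 6, 6, 3, 4, 7]. L has integer entries, so p(x) = det(xI - L) has integer coefficients. Expanding the determinant yields x^9 - 46x^8 + 908x^7 - 10028x^6 + 67643x^5 - 284770x^4 + 729043x^3 - 1035340x^2 + 623016x. The coefficient of x^8 equals -trace(L) = -46, matching the sum of degrees. There is one zero in the spectrum, matching the 1 component. The eigenvalues sum to 46, which equals trace(L) = 2|E|.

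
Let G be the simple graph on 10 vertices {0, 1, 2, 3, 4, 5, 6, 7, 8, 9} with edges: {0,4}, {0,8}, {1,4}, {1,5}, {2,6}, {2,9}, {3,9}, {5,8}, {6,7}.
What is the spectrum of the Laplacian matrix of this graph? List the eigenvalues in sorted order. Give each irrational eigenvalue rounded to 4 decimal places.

Each diagonal entry of L is the vertex degree and each off-diagonal entry is -1 where an edge is present, 0 otherwise; in the order [0, 1, 2, 3, 4, 5, 6, 7, 8, 9] the diagonal is [2, 2, 2, 1, 2, 2, 2, 1, 2, 2]. L is symmetric positive semidefinite, so every eigenvalue is real and nonnegative. The 2 zero eigenvalues correspond to the 2 connected components. The largest eigenvalue, 3.6180, is at most the vertex count 10.

[0, 0, 0.3820, 1.3820, 1.3820, 1.3820, 2.6180, 3.6180, 3.6180, 3.6180]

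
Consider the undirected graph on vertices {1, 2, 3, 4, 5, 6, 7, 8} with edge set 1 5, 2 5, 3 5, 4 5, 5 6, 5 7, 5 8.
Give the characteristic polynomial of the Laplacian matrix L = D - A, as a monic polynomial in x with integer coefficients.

x^8 - 14x^7 + 63x^6 - 140x^5 + 175x^4 - 126x^3 + 49x^2 - 8x

With the vertex order [1, 2, 3, 4, 5, 6, 7, 8], the degrees are [1, 1, 1, 1, 7, 1, 1, 1], giving D = diag(1, 1, 1, 1, 7, 1, 1, 1) and L = D - A. L has integer entries, so p(x) = det(xI - L) has integer coefficients. Expanding the determinant yields x^8 - 14x^7 + 63x^6 - 140x^5 + 175x^4 - 126x^3 + 49x^2 - 8x. The coefficient of x^7 equals -trace(L) = -14, matching the sum of degrees. The largest eigenvalue, 8, is at most the vertex count 8.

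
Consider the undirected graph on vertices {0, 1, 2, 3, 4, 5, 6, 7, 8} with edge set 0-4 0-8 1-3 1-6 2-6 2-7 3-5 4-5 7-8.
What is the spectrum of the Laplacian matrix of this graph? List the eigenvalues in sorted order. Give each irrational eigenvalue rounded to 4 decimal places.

[0, 0.4679, 0.4679, 1.6527, 1.6527, 3, 3, 3.8794, 3.8794]

Reading degrees in the order [0, 1, 2, 3, 4, 5, 6, 7, 8] gives [2, 2, 2, 2, 2, 2, 2, 2, 2]; set D = diag(2, 2, 2, 2, 2, 2, 2, 2, 2) and form L = D - A. Since every row of L sums to 0, the all-ones vector is in the kernel and 0 is an eigenvalue. By the matrix-tree theorem the graph has (1/9) * product of the nonzero eigenvalues = 9 spanning trees. There is one zero in the spectrum, matching the 1 component.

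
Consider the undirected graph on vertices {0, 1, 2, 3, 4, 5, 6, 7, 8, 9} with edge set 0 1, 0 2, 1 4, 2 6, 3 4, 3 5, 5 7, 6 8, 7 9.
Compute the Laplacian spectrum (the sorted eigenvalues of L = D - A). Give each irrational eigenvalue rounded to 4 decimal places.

With the vertex order [0, 1, 2, 3, 4, 5, 6, 7, 8, 9], the degrees are [2, 2, 2, 2, 2, 2, 2, 2, 1, 1], giving D = diag(2, 2, 2, 2, 2, 2, 2, 2, 1, 1) and L = D - A. Diagonalising L (or applying a numerical eigensolver to the 10x10 matrix) gives the spectrum above. The largest eigenvalue, 3.9021, is at most the vertex count 10.

[0, 0.0979, 0.3820, 0.8244, 1.3820, 2, 2.6180, 3.1756, 3.6180, 3.9021]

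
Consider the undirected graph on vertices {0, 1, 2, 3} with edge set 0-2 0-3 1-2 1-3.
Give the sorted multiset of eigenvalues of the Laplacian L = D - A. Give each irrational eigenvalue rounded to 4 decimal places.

[0, 2, 2, 4]

Each diagonal entry of L is the vertex degree and each off-diagonal entry is -1 where an edge is present, 0 otherwise; in the order [0, 1, 2, 3] the diagonal is [2, 2, 2, 2]. Diagonalising L (or applying a numerical eigensolver to the 4x4 matrix) gives the spectrum above. The single zero eigenvalue shows the graph is connected. The eigenvalues sum to 8, which equals trace(L) = 2|E|.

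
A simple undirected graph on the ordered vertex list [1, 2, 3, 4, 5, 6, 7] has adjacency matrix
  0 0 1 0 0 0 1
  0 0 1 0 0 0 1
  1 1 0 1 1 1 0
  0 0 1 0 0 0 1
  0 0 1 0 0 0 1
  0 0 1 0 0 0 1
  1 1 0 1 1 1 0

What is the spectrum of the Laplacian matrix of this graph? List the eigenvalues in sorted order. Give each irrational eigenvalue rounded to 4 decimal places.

[0, 2, 2, 2, 2, 5, 7]

With the vertex order [1, 2, 3, 4, 5, 6, 7], the degrees are [2, 2, 5, 2, 2, 2, 5], giving D = diag(2, 2, 5, 2, 2, 2, 5) and L = D - A. Diagonalising L (or applying a numerical eigensolver to the 7x7 matrix) gives the spectrum above. The single zero eigenvalue shows the graph is connected. The eigenvalues sum to 20, which equals trace(L) = 2|E|.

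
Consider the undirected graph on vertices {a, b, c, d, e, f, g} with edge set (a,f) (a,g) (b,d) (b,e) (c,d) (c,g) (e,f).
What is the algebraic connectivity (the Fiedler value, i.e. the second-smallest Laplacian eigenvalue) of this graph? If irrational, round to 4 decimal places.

0.7530

Each diagonal entry of L is the vertex degree and each off-diagonal entry is -1 where an edge is present, 0 otherwise; in the order [a, b, c, d, e, f, g] the diagonal is [2, 2, 2, 2, 2, 2, 2]. The smallest Laplacian eigenvalue is always 0. The next one, lambda_2 = 0.7530, measures how hard the graph is to disconnect: larger values mean better connectivity. The largest eigenvalue, 3.8019, is at most the vertex count 7. The eigenvalues sum to 14, which equals trace(L) = 2|E|.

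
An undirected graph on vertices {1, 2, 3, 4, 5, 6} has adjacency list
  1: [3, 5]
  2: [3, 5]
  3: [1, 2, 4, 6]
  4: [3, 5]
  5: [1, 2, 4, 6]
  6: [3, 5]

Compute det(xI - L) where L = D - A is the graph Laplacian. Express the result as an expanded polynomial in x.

x^6 - 16x^5 + 96x^4 - 272x^3 + 368x^2 - 192x

With the vertex order [1, 2, 3, 4, 5, 6], the degrees are [2, 2, 4, 2, 4, 2], giving D = diag(2, 2, 4, 2, 4, 2) and L = D - A. Computing det(xI - L) by cofactor expansion (or equivalently via sum-over-permutations) gives x^6 - 16x^5 + 96x^4 - 272x^3 + 368x^2 - 192x. The constant term is 0 because L is singular (the all-ones vector lies in its kernel). The largest eigenvalue, 6, is at most the vertex count 6.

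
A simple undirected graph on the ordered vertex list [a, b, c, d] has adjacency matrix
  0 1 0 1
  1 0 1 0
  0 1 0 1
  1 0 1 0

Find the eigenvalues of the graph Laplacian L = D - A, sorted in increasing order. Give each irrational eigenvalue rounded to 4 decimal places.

[0, 2, 2, 4]

Reading degrees in the order [a, b, c, d] gives [2, 2, 2, 2]; set D = diag(2, 2, 2, 2) and form L = D - A. Diagonalising L (or applying a numerical eigensolver to the 4x4 matrix) gives the spectrum above. By the matrix-tree theorem the graph has (1/4) * product of the nonzero eigenvalues = 4 spanning trees.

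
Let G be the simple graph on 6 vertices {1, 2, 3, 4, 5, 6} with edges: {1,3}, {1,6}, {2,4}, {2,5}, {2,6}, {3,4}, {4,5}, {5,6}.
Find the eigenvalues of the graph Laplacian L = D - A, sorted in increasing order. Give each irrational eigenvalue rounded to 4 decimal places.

Reading degrees in the order [1, 2, 3, 4, 5, 6] gives [2, 3, 2, 3, 3, 3]; set D = diag(2, 3, 2, 3, 3, 3) and form L = D - A. L is symmetric positive semidefinite, so every eigenvalue is real and nonnegative. The largest eigenvalue, 4.7321, is at most the vertex count 6.

[0, 1.2679, 2, 4, 4, 4.7321]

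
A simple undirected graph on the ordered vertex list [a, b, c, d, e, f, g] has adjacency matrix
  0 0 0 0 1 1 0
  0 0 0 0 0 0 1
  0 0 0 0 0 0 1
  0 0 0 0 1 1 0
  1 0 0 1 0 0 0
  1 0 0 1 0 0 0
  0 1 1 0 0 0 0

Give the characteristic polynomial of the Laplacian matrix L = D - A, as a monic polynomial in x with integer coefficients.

x^7 - 12x^6 + 55x^5 - 120x^4 + 124x^3 - 48x^2

With the vertex order [a, b, c, d, e, f, g], the degrees are [2, 1, 1, 2, 2, 2, 2], giving D = diag(2, 1, 1, 2, 2, 2, 2) and L = D - A. L has integer entries, so p(x) = det(xI - L) has integer coefficients. Expanding the determinant yields x^7 - 12x^6 + 55x^5 - 120x^4 + 124x^3 - 48x^2. Since p(0) = det(-L) = 0, x divides p(x). The largest eigenvalue, 4, is at most the vertex count 7. There are 2 zeros in the spectrum, matching the 2 components.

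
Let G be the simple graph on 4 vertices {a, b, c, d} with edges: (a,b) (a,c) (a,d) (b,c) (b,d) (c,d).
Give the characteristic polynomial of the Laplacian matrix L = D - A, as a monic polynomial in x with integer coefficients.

x^4 - 12x^3 + 48x^2 - 64x

With the vertex order [a, b, c, d], the degrees are [3, 3, 3, 3], giving D = diag(3, 3, 3, 3) and L = D - A. Computing det(xI - L) by cofactor expansion (or equivalently via sum-over-permutations) gives x^4 - 12x^3 + 48x^2 - 64x. The constant term is 0 because L is singular (the all-ones vector lies in its kernel). There is one zero in the spectrum, matching the 1 component.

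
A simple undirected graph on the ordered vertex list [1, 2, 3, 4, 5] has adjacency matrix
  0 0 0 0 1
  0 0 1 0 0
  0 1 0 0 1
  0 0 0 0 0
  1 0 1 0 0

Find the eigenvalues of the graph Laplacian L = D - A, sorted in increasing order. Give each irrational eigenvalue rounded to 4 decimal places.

Each diagonal entry of L is the vertex degree and each off-diagonal entry is -1 where an edge is present, 0 otherwise; in the order [1, 2, 3, 4, 5] the diagonal is [1, 1, 2, 0, 2]. L is symmetric positive semidefinite, so every eigenvalue is real and nonnegative. The 2 zero eigenvalues correspond to the 2 connected components. The largest eigenvalue, 3.4142, is at most the vertex count 5.

[0, 0, 0.5858, 2, 3.4142]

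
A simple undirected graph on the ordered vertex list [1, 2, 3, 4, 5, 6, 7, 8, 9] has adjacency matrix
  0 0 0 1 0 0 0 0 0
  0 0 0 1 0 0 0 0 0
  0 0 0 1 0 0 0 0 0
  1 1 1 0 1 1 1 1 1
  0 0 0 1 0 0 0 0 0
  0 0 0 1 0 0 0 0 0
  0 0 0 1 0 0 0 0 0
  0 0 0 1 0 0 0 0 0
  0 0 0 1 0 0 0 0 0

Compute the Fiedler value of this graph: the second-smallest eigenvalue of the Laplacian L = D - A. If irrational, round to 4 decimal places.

Each diagonal entry of L is the vertex degree and each off-diagonal entry is -1 where an edge is present, 0 otherwise; in the order [1, 2, 3, 4, 5, 6, 7, 8, 9] the diagonal is [1, 1, 1, 8, 1, 1, 1, 1, 1]. Computing the eigenvalues of L and sorting gives [0, 1, 1, 1, 1, 1, 1, 1, 9]. The Fiedler value lambda_2 = 1 is strictly positive, so the graph is connected. By the matrix-tree theorem the graph has (1/9) * product of the nonzero eigenvalues = 1 spanning tree.

1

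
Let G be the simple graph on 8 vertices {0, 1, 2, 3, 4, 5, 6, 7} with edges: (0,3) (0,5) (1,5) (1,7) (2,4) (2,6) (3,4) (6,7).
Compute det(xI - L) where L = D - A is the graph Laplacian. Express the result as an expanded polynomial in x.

Reading degrees in the order [0, 1, 2, 3, 4, 5, 6, 7] gives [2, 2, 2, 2, 2, 2, 2, 2]; set D = diag(2, 2, 2, 2, 2, 2, 2, 2) and form L = D - A. L has integer entries, so p(x) = det(xI - L) has integer coefficients. Expanding the determinant yields x^8 - 16x^7 + 104x^6 - 352x^5 + 660x^4 - 672x^3 + 336x^2 - 64x. The constant term is 0 because L is singular (the all-ones vector lies in its kernel).

x^8 - 16x^7 + 104x^6 - 352x^5 + 660x^4 - 672x^3 + 336x^2 - 64x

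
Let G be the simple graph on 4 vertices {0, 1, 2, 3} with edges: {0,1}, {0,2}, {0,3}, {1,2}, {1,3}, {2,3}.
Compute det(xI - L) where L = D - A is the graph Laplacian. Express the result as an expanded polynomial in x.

With the vertex order [0, 1, 2, 3], the degrees are [3, 3, 3, 3], giving D = diag(3, 3, 3, 3) and L = D - A. Computing det(xI - L) by cofactor expansion (or equivalently via sum-over-permutations) gives x^4 - 12x^3 + 48x^2 - 64x. The coefficient of x^3 equals -trace(L) = -12, matching the sum of degrees. By the matrix-tree theorem the graph has (1/4) * product of the nonzero eigenvalues = 16 spanning trees. The eigenvalues sum to 12, which equals trace(L) = 2|E|.

x^4 - 12x^3 + 48x^2 - 64x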